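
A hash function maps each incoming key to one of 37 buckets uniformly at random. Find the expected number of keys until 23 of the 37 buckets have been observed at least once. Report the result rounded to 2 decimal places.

With k distinct buckets already seen, the next new one arrives after an expected 37/(37-k) keys.
Sum over k = 0,...,22: E = 37/37 + 37/36 + 37/35 + ... + 37/16 + 37/15 = 35.151.

35.15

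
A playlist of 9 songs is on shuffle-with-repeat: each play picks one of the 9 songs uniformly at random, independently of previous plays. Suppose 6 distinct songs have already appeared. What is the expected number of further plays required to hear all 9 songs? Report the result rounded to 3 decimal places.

The wait to go from k to k+1 distinct songs is geometric with mean 9/(9-k).
Sum over k = 6,...,8: E = 9/3 + 9/2 + 9/1 = 16.5000.

16.500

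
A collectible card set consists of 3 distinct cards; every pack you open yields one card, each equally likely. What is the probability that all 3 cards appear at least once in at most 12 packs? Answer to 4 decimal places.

By inclusion–exclusion over which cards are missing,
P(all seen) = Σ_{j=0}^{3} (-1)^j C(3,j)((3-j)/3)^12
= 1.00000 - 0.02312 + 0.00001 - 0.00000
= 0.97688.

0.9769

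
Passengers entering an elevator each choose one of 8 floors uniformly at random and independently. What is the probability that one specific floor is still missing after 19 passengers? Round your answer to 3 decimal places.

On each passenger the fixed floor fails to appear with probability 7/8.
P(still missing after 19) = (7/8)^19 = 0.0791.

0.079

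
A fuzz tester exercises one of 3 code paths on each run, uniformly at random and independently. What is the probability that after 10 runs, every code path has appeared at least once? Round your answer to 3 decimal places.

Let A_i be the event that code path i is missing after 10 runs. By inclusion–exclusion on the A_i,
P(all seen) = Σ_{j=0}^{3} (-1)^j C(3,j)((3-j)/3)^10
= 1.0000 - 0.0520 + 0.0001 - 0.0000
= 0.9480.

0.948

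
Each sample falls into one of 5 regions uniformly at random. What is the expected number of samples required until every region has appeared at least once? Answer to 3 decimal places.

The wait to go from k to k+1 distinct regions is geometric with mean 5/(5-k).
E[T] = 5/5 + 5/4 + 5/3 + 5/2 + 5/1 = 5·H_{5}.
H_{5} = 2.2833, so E[T] = 11.4167.

11.417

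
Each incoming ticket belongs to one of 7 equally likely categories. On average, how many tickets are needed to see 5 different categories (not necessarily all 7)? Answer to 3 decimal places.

7.650

Going from k to k+1 distinct takes a geometric number of tickets with mean 7/(7-k).
Sum over k = 0,...,4: E = 7/7 + 7/6 + 7/5 + 7/4 + 7/3 = 7.6500.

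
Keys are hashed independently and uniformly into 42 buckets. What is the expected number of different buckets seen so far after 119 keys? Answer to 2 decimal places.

39.61

For each bucket, P(seen in 119 keys) = 1 - (41/42)^119 = 0.943.
By linearity of expectation, E[distinct seen] = 42·(1 - (41/42)^119) = 39.613.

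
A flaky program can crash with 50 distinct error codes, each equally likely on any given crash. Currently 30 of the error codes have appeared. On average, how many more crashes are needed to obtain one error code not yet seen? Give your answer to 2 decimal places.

Each crash yields a new error code with probability (50-30)/50 = 20/50, so the wait is geometric with mean 50/20.
E = 50/20 = 2.500.

2.50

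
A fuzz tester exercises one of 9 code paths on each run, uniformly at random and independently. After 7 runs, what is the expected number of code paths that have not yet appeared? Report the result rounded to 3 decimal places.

3.946

For each code path, P(unseen after 7) = (8/9)^7 = 0.4385.
By linearity of expectation, E[unseen] = 9·(8/9)^7 = 3.9462.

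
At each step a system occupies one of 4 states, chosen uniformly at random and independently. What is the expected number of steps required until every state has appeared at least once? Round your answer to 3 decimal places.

8.333

The wait to go from k to k+1 distinct states is geometric with mean 4/(4-k).
E[T] = 4/4 + 4/3 + 4/2 + 4/1 = 4·H_{4}.
H_{4} = 2.0833, so E[T] = 8.3333.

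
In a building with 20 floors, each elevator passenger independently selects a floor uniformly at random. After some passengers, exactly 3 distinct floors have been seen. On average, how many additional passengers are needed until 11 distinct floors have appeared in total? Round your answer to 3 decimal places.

The wait to go from k to k+1 distinct floors is geometric with mean 20/(20-k).
Sum over k = 3,...,10: E = 20/17 + 20/16 + 20/15 + ... + 20/11 + 20/10 = 12.2117.

12.212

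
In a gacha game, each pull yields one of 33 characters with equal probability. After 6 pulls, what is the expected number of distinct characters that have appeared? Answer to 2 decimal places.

For each character, P(seen in 6 pulls) = 1 - (32/33)^6 = 0.169.
By linearity of expectation, E[distinct seen] = 33·(1 - (32/33)^6) = 5.563.

5.56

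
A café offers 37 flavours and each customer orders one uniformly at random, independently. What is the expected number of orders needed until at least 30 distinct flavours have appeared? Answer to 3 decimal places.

59.523

With k distinct flavours already seen, the next new one arrives after an expected 37/(37-k) orders.
Sum over k = 0,...,29: E = 37/37 + 37/36 + 37/35 + ... + 37/9 + 37/8 = 59.5230.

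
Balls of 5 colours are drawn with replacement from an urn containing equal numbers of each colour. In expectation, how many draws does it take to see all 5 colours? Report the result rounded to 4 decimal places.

Split into phases: going from k distinct to k+1 distinct takes on average 5/(5-k) draws.
E[T] = 5/5 + 5/4 + 5/3 + 5/2 + 5/1 = 5·H_{5}.
H_{5} = 2.28333, so E[T] = 11.41667.

11.4167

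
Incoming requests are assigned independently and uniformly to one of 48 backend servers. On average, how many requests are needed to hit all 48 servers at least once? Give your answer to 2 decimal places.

The wait to go from k to k+1 distinct servers is geometric with mean 48/(48-k).
E[T] = 48/48 + 48/47 + 48/46 + ... + 48/2 + 48/1 = 48·H_{48}.
H_{48} = 4.459, so E[T] = 214.022.

214.02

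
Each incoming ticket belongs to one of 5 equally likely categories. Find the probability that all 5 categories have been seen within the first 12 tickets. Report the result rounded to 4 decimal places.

0.6780

By inclusion–exclusion over which categories are missing,
P(all seen) = Σ_{j=0}^{5} (-1)^j C(5,j)((5-j)/5)^12
= 1.00000 - 0.34360 + 0.02177 - 0.00017 + 0.00000 - 0.00000
= 0.67800.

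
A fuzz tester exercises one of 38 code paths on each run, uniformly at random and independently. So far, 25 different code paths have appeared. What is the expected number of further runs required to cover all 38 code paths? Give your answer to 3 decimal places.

120.845

From k distinct to k+1 distinct takes on average 38/(38-k) runs.
Sum over k = 25,...,37: E = 38/13 + 38/12 + 38/11 + ... + 38/2 + 38/1 = 120.8451.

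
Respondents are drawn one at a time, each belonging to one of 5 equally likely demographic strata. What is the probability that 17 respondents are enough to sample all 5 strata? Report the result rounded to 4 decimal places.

0.8891

By inclusion–exclusion over which strata are missing,
P(all seen) = Σ_{j=0}^{5} (-1)^j C(5,j)((5-j)/5)^17
= 1.00000 - 0.11259 + 0.00169 - 0.00000 + 0.00000 - 0.00000
= 0.88910.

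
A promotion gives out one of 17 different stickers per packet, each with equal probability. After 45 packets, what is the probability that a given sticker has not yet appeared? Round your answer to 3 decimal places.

Each packet misses the fixed sticker with probability (17-1)/17 = 16/17, independently.
P(still missing after 45) = (16/17)^45 = 0.0653.

0.065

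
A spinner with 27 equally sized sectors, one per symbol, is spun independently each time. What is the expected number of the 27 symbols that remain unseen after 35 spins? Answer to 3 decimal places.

7.206

For each symbol, P(unseen after 35) = (26/27)^35 = 0.2669.
By linearity of expectation, E[unseen] = 27·(26/27)^35 = 7.2061.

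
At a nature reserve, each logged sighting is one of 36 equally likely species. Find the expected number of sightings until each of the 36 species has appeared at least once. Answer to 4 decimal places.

150.2841

Split into phases: going from k distinct to k+1 distinct takes on average 36/(36-k) sightings.
E[T] = 36/36 + 36/35 + 36/34 + ... + 36/2 + 36/1 = 36·H_{36}.
H_{36} = 4.17456, so E[T] = 150.28413.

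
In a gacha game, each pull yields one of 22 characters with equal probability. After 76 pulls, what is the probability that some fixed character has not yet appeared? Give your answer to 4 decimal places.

0.0291

Each pull misses the fixed character with probability (22-1)/22 = 21/22, independently.
P(still missing after 76) = (21/22)^76 = 0.02914.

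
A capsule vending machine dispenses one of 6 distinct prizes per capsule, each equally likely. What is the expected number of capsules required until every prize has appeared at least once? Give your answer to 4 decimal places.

Split into phases: going from k distinct to k+1 distinct takes on average 6/(6-k) capsules.
E[T] = 6/6 + 6/5 + 6/4 + 6/3 + 6/2 + 6/1 = 6·H_{6}.
H_{6} = 2.45000, so E[T] = 14.70000.

14.7000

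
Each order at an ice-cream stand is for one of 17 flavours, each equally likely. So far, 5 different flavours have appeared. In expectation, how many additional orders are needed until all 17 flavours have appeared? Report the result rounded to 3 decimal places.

With k distinct flavours already seen, the next new one takes an expected 17/(17-k) orders.
Sum over k = 5,...,16: E = 17/12 + 17/11 + 17/10 + ... + 17/2 + 17/1 = 52.7546.

52.755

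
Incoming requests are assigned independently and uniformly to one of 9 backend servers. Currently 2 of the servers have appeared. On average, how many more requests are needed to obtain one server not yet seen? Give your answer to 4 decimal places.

The number of requests until the next new server is geometric with success probability 7/9, so its mean is 9/7.
E = 9/7 = 1.28571.

1.2857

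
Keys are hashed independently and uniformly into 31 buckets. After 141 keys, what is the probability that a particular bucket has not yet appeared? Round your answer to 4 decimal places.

On each key the fixed bucket fails to appear with probability 30/31.
P(still missing after 141) = (30/31)^141 = 0.00982.

0.0098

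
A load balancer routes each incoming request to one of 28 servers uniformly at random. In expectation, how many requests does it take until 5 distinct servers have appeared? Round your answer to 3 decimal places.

With k distinct servers already seen, the next new one arrives after an expected 28/(28-k) requests.
Sum over k = 0,...,4: E = 28/28 + 28/27 + 28/26 + 28/25 + 28/24 = 5.4006.

5.401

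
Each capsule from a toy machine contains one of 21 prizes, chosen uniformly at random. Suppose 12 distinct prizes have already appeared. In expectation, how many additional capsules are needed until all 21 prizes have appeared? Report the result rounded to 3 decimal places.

With k distinct prizes already seen, the next new one takes an expected 21/(21-k) capsules.
Sum over k = 12,...,20: E = 21/9 + 21/8 + 21/7 + ... + 21/2 + 21/1 = 59.4083.

59.408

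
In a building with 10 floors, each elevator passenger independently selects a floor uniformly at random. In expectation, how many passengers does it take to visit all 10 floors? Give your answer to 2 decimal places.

After k distinct floors have appeared, the next passenger gives a new one with probability (10-k)/10, so the expected wait for the (k+1)-th is 10/(10-k).
E[T] = 10/10 + 10/9 + 10/8 + ... + 10/2 + 10/1 = 10·H_{10}.
H_{10} = 2.929, so E[T] = 29.290.

29.29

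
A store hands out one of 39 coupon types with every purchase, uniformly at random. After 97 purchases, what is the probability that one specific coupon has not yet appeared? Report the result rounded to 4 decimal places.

0.0805

Each purchase misses the fixed coupon with probability (39-1)/39 = 38/39, independently.
P(still missing after 97) = (38/39)^97 = 0.08049.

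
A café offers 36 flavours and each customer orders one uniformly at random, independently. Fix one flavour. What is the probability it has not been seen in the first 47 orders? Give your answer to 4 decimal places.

Each order misses the fixed flavour with probability (36-1)/36 = 35/36, independently.
P(still missing after 47) = (35/36)^47 = 0.26606.

0.2661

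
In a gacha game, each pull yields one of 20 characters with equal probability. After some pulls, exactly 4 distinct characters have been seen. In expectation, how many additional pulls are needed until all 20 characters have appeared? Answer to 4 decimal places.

67.6146

From k distinct to k+1 distinct takes on average 20/(20-k) pulls.
Sum over k = 4,...,19: E = 20/16 + 20/15 + 20/14 + ... + 20/2 + 20/1 = 67.61458.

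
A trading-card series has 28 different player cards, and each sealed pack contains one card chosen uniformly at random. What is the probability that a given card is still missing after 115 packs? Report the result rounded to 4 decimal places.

Each pack misses the fixed card with probability (28-1)/28 = 27/28, independently.
P(still missing after 115) = (27/28)^115 = 0.01526.

0.0153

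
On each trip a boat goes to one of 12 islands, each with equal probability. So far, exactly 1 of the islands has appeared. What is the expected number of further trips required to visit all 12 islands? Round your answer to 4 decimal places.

The wait to go from k to k+1 distinct islands is geometric with mean 12/(12-k).
Sum over k = 1,...,11: E = 12/11 + 12/10 + 12/9 + ... + 12/2 + 12/1 = 36.23853.

36.2385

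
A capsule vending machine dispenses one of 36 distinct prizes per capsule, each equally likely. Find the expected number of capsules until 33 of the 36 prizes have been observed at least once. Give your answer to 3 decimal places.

84.284

With k distinct prizes already seen, the next new one arrives after an expected 36/(36-k) capsules.
Sum over k = 0,...,32: E = 36/36 + 36/35 + 36/34 + ... + 36/5 + 36/4 = 84.2841.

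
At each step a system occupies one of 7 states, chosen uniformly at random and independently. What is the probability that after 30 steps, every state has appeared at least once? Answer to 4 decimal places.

By inclusion–exclusion over which states are missing,
P(all seen) = Σ_{j=0}^{7} (-1)^j C(7,j)((7-j)/7)^30
= 1.00000 - 0.06866 + 0.00087 - 0.00000 + 0.00000 - 0.00000 + 0.00000 - 0.00000
= 0.93221.

0.9322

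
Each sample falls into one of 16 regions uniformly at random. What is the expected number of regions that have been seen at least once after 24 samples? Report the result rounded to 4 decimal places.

12.6004

For each region, P(seen in 24 samples) = 1 - (15/16)^24 = 0.78752.
By linearity of expectation, E[distinct seen] = 16·(1 - (15/16)^24) = 12.60038.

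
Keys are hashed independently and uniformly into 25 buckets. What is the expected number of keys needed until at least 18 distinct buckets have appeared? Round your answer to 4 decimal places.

30.5775

Going from k to k+1 distinct takes a geometric number of keys with mean 25/(25-k).
Sum over k = 0,...,17: E = 25/25 + 25/24 + 25/23 + ... + 25/9 + 25/8 = 30.57753.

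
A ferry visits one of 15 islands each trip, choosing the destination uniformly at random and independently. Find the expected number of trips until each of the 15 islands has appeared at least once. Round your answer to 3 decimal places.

49.773

Split into phases: going from k distinct to k+1 distinct takes on average 15/(15-k) trips.
E[T] = 15/15 + 15/14 + 15/13 + ... + 15/2 + 15/1 = 15·H_{15}.
H_{15} = 3.3182, so E[T] = 49.7734.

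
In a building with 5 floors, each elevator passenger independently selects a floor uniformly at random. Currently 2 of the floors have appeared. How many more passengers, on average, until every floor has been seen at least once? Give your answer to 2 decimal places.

With k distinct floors already seen, the next new one takes an expected 5/(5-k) passengers.
Sum over k = 2,...,4: E = 5/3 + 5/2 + 5/1 = 9.167.

9.17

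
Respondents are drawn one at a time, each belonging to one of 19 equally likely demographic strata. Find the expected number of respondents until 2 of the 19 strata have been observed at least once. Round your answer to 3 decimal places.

Going from k to k+1 distinct takes a geometric number of respondents with mean 19/(19-k).
Sum over k = 0,...,1: E = 19/19 + 19/18 = 2.0556.

2.056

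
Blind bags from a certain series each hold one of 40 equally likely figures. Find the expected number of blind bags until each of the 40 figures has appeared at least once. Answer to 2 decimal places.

171.14

Split into phases: going from k distinct to k+1 distinct takes on average 40/(40-k) blind bags.
E[T] = 40/40 + 40/39 + 40/38 + ... + 40/2 + 40/1 = 40·H_{40}.
H_{40} = 4.279, so E[T] = 171.142.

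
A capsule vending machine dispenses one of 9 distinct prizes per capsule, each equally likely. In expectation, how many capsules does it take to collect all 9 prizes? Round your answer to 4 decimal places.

After k distinct prizes have appeared, the next capsule gives a new one with probability (9-k)/9, so the expected wait for the (k+1)-th is 9/(9-k).
E[T] = 9/9 + 9/8 + 9/7 + ... + 9/2 + 9/1 = 9·H_{9}.
H_{9} = 2.82897, so E[T] = 25.46071.

25.4607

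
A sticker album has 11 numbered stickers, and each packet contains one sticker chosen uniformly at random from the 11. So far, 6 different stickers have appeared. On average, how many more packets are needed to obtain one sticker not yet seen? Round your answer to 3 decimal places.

2.200

Each packet yields a new sticker with probability (11-6)/11 = 5/11, so the wait is geometric with mean 11/5.
E = 11/5 = 2.2000.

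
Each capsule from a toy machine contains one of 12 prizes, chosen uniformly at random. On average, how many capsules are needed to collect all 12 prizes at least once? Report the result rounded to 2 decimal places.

37.24

Split into phases: going from k distinct to k+1 distinct takes on average 12/(12-k) capsules.
E[T] = 12/12 + 12/11 + 12/10 + ... + 12/2 + 12/1 = 12·H_{12}.
H_{12} = 3.103, so E[T] = 37.239.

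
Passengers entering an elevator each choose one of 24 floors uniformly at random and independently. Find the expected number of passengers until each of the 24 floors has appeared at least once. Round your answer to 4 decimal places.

90.6230

Split into phases: going from k distinct to k+1 distinct takes on average 24/(24-k) passengers.
E[T] = 24/24 + 24/23 + 24/22 + ... + 24/2 + 24/1 = 24·H_{24}.
H_{24} = 3.77596, so E[T] = 90.62300.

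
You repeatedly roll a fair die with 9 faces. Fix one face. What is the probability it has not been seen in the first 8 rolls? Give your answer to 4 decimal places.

0.3897

On each roll the fixed face fails to appear with probability 8/9.
P(still missing after 8) = (8/9)^8 = 0.38974.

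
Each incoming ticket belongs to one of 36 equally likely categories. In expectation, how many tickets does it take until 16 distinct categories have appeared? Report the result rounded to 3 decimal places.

20.766

With k distinct categories already seen, the next new one arrives after an expected 36/(36-k) tickets.
Sum over k = 0,...,15: E = 36/36 + 36/35 + 36/34 + ... + 36/22 + 36/21 = 20.7655.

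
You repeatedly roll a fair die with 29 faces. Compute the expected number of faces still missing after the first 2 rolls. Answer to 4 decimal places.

27.0345

For each face, P(unseen after 2) = (28/29)^2 = 0.93222.
By linearity of expectation, E[unseen] = 29·(28/29)^2 = 27.03448.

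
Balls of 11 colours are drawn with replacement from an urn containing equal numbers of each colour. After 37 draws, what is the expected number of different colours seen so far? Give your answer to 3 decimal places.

For each colour, P(seen in 37 draws) = 1 - (10/11)^37 = 0.9706.
By linearity of expectation, E[distinct seen] = 11·(1 - (10/11)^37) = 10.6765.

10.677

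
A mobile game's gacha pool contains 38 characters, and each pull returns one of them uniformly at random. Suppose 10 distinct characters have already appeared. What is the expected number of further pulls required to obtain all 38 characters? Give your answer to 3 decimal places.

The wait to go from k to k+1 distinct characters is geometric with mean 38/(38-k).
Sum over k = 10,...,37: E = 38/28 + 38/27 + 38/26 + ... + 38/2 + 38/1 = 149.2325.

149.232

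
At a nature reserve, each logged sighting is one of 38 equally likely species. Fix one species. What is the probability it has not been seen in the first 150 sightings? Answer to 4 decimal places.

Each sighting misses the fixed species with probability (38-1)/38 = 37/38, independently.
P(still missing after 150) = (37/38)^150 = 0.01831.

0.0183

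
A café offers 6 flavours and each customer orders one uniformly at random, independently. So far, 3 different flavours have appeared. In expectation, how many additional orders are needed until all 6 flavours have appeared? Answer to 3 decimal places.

11.000

With k distinct flavours already seen, the next new one takes an expected 6/(6-k) orders.
Sum over k = 3,...,5: E = 6/3 + 6/2 + 6/1 = 11.0000.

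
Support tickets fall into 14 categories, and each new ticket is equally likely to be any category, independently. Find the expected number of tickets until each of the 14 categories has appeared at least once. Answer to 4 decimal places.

The wait to go from k to k+1 distinct categories is geometric with mean 14/(14-k).
E[T] = 14/14 + 14/13 + 14/12 + ... + 14/2 + 14/1 = 14·H_{14}.
H_{14} = 3.25156, so E[T] = 45.52187.

45.5219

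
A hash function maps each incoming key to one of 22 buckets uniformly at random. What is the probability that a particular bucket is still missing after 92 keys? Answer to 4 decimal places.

Each key misses the fixed bucket with probability (22-1)/22 = 21/22, independently.
P(still missing after 92) = (21/22)^92 = 0.01384.

0.0138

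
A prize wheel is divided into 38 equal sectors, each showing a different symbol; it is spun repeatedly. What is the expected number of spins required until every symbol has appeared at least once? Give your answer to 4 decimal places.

After k distinct symbols have appeared, the next spin gives a new one with probability (38-k)/38, so the expected wait for the (k+1)-th is 38/(38-k).
E[T] = 38/38 + 38/37 + 38/36 + ... + 38/2 + 38/1 = 38·H_{38}.
H_{38} = 4.22790, so E[T] = 160.66028.

160.6603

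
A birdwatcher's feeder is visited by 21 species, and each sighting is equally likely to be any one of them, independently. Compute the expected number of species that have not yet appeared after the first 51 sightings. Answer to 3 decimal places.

1.744

For each species, P(unseen after 51) = (20/21)^51 = 0.0831.
By linearity of expectation, E[unseen] = 21·(20/21)^51 = 1.7441.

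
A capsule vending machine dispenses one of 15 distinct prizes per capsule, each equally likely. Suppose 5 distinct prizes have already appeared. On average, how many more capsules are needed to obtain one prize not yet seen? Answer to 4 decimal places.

1.5000

The number of capsules until the next new prize is geometric with success probability 10/15, so its mean is 15/10.
E = 15/10 = 1.50000.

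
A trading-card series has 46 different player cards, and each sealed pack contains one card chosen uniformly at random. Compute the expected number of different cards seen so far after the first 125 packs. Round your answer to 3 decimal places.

For each card, P(seen in 125 packs) = 1 - (45/46)^125 = 0.9359.
By linearity of expectation, E[distinct seen] = 46·(1 - (45/46)^125) = 43.0516.

43.052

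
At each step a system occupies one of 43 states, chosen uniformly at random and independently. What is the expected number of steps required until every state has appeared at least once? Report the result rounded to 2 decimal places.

187.05

Split into phases: going from k distinct to k+1 distinct takes on average 43/(43-k) steps.
E[T] = 43/43 + 43/42 + 43/41 + ... + 43/2 + 43/1 = 43·H_{43}.
H_{43} = 4.350, so E[T] = 187.050.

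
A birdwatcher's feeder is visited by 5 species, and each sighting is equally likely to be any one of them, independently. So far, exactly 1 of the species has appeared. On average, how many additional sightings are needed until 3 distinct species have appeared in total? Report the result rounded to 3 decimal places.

With k distinct species already seen, the next new one takes an expected 5/(5-k) sightings.
Sum over k = 1,...,2: E = 5/4 + 5/3 = 2.9167.

2.917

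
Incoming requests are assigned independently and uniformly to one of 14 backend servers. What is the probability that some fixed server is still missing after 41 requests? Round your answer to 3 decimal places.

On each request the fixed server fails to appear with probability 13/14.
P(still missing after 41) = (13/14)^41 = 0.0479.

0.048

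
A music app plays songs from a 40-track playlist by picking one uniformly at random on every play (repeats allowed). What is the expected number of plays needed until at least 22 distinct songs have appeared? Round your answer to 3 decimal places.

With k distinct songs already seen, the next new one arrives after an expected 40/(40-k) plays.
Sum over k = 0,...,21: E = 40/40 + 40/39 + 40/38 + ... + 40/20 + 40/19 = 31.3374.

31.337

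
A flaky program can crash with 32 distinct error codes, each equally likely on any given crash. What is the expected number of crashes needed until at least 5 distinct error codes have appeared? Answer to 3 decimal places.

Going from k to k+1 distinct takes a geometric number of crashes with mean 32/(32-k).
Sum over k = 0,...,4: E = 32/32 + 32/31 + 32/30 + 32/29 + 32/28 = 5.3452.

5.345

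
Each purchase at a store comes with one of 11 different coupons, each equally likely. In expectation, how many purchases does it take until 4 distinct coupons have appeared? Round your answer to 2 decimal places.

4.70

With k distinct coupons already seen, the next new one arrives after an expected 11/(11-k) purchases.
Sum over k = 0,...,3: E = 11/11 + 11/10 + 11/9 + 11/8 = 4.697.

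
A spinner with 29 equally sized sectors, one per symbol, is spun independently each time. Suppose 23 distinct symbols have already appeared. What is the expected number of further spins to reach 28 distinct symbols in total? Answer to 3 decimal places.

With k distinct symbols already seen, the next new one takes an expected 29/(29-k) spins.
Sum over k = 23,...,27: E = 29/6 + 29/5 + 29/4 + 29/3 + 29/2 = 42.0500.

42.050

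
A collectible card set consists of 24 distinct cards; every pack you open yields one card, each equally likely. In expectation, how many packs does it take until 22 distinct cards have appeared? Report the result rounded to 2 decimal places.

With k distinct cards already seen, the next new one arrives after an expected 24/(24-k) packs.
Sum over k = 0,...,21: E = 24/24 + 24/23 + 24/22 + ... + 24/4 + 24/3 = 54.623.

54.62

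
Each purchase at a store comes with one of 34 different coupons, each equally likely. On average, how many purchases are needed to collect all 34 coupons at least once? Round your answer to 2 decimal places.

140.02

The wait to go from k to k+1 distinct coupons is geometric with mean 34/(34-k).
E[T] = 34/34 + 34/33 + 34/32 + ... + 34/2 + 34/1 = 34·H_{34}.
H_{34} = 4.118, so E[T] = 140.019.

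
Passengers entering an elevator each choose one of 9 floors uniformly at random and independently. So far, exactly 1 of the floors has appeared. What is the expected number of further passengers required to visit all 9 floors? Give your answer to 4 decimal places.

From k distinct to k+1 distinct takes on average 9/(9-k) passengers.
Sum over k = 1,...,8: E = 9/8 + 9/7 + 9/6 + ... + 9/2 + 9/1 = 24.46071.

24.4607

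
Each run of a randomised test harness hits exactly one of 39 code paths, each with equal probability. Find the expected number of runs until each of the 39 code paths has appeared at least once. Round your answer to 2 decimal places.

165.89

The wait to go from k to k+1 distinct code paths is geometric with mean 39/(39-k).
E[T] = 39/39 + 39/38 + 39/37 + ... + 39/2 + 39/1 = 39·H_{39}.
H_{39} = 4.254, so E[T] = 165.888.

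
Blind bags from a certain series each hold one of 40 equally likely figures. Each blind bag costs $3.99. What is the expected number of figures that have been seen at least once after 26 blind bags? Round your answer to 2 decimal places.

19.29

For each figure, P(seen in 26 blind bags) = 1 - (39/40)^26 = 0.482.
By linearity of expectation, E[distinct seen] = 40·(1 - (39/40)^26) = 19.290.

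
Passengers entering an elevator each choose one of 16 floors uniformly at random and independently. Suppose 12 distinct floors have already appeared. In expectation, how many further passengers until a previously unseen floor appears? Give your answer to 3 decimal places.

4.000

The number of passengers until the next new floor is geometric with success probability 4/16, so its mean is 16/4.
E = 16/4 = 4.0000.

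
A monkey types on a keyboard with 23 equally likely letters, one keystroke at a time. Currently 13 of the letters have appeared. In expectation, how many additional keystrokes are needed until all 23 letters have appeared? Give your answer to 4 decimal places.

From k distinct to k+1 distinct takes on average 23/(23-k) keystrokes.
Sum over k = 13,...,22: E = 23/10 + 23/9 + 23/8 + ... + 23/2 + 23/1 = 67.36627.

67.3663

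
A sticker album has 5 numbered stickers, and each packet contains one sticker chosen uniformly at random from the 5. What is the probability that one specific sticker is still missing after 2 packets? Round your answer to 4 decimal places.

On each packet the fixed sticker fails to appear with probability 4/5.
P(still missing after 2) = (4/5)^2 = 0.64000.

0.6400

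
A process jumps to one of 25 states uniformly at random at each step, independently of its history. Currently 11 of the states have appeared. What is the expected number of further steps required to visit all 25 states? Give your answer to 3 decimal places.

From k distinct to k+1 distinct takes on average 25/(25-k) steps.
Sum over k = 11,...,24: E = 25/14 + 25/13 + 25/12 + ... + 25/2 + 25/1 = 81.2891.

81.289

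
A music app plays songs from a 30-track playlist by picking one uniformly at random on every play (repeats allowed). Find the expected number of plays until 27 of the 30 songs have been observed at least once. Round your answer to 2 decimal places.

64.85

Going from k to k+1 distinct takes a geometric number of plays with mean 30/(30-k).
Sum over k = 0,...,26: E = 30/30 + 30/29 + 30/28 + ... + 30/5 + 30/4 = 64.850.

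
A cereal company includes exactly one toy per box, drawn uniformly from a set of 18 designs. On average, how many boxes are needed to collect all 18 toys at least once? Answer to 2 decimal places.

62.91

Split into phases: going from k distinct to k+1 distinct takes on average 18/(18-k) boxes.
E[T] = 18/18 + 18/17 + 18/16 + ... + 18/2 + 18/1 = 18·H_{18}.
H_{18} = 3.495, so E[T] = 62.912.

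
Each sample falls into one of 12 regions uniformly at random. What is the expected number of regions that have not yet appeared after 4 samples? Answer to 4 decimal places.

8.4728

For each region, P(unseen after 4) = (11/12)^4 = 0.70607.
By linearity of expectation, E[unseen] = 12·(11/12)^4 = 8.47280.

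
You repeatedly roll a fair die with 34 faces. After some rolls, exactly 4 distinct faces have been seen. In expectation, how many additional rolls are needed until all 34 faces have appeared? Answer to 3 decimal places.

135.830

The wait to go from k to k+1 distinct faces is geometric with mean 34/(34-k).
Sum over k = 4,...,33: E = 34/30 + 34/29 + 34/28 + ... + 34/2 + 34/1 = 135.8296.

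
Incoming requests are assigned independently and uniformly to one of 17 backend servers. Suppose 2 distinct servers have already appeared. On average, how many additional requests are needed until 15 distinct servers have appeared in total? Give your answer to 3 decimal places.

From k distinct to k+1 distinct takes on average 17/(17-k) requests.
Sum over k = 2,...,14: E = 17/15 + 17/14 + 17/13 + ... + 17/4 + 17/3 = 30.9099.

30.910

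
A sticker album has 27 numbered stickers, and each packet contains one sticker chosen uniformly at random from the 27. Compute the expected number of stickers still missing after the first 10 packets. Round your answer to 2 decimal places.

18.51

For each sticker, P(unseen after 10) = (26/27)^10 = 0.686.
By linearity of expectation, E[unseen] = 27·(26/27)^10 = 18.512.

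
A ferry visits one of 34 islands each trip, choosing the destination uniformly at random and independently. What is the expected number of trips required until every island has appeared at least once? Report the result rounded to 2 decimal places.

140.02

After k distinct islands have appeared, the next trip gives a new one with probability (34-k)/34, so the expected wait for the (k+1)-th is 34/(34-k).
E[T] = 34/34 + 34/33 + 34/32 + ... + 34/2 + 34/1 = 34·H_{34}.
H_{34} = 4.118, so E[T] = 140.019.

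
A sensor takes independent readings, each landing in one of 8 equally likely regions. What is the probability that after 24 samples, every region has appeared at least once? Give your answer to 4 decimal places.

By inclusion–exclusion over which regions are missing,
P(all seen) = Σ_{j=0}^{8} (-1)^j C(8,j)((8-j)/8)^24
= 1.00000 - 0.32455 + 0.02809 - 0.00071 + 0.00000 - 0.00000 + 0.00000 - 0.00000 + 0.00000
= 0.70284.

0.7028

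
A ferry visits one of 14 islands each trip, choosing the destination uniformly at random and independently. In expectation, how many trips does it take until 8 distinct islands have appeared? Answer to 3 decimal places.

11.222

With k distinct islands already seen, the next new one arrives after an expected 14/(14-k) trips.
Sum over k = 0,...,7: E = 14/14 + 14/13 + 14/12 + ... + 14/8 + 14/7 = 11.2219.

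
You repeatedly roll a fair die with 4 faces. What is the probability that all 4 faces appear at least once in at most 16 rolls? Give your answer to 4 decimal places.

0.9600

By inclusion–exclusion over which faces are missing,
P(all seen) = Σ_{j=0}^{4} (-1)^j C(4,j)((4-j)/4)^16
= 1.00000 - 0.04009 + 0.00009 - 0.00000 + 0.00000
= 0.96000.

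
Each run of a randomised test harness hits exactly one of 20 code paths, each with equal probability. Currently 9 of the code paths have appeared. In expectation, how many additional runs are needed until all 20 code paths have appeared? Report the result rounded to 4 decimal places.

The wait to go from k to k+1 distinct code paths is geometric with mean 20/(20-k).
Sum over k = 9,...,19: E = 20/11 + 20/10 + 20/9 + ... + 20/2 + 20/1 = 60.39755.

60.3975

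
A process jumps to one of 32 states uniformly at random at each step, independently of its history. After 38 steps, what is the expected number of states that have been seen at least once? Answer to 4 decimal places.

For each state, P(seen in 38 steps) = 1 - (31/32)^38 = 0.70074.
By linearity of expectation, E[distinct seen] = 32·(1 - (31/32)^38) = 22.42376.

22.4238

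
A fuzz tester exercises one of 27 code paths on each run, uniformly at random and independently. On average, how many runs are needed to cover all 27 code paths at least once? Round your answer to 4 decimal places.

Split into phases: going from k distinct to k+1 distinct takes on average 27/(27-k) runs.
E[T] = 27/27 + 27/26 + 27/25 + ... + 27/2 + 27/1 = 27·H_{27}.
H_{27} = 3.89146, so E[T] = 105.06933.

105.0693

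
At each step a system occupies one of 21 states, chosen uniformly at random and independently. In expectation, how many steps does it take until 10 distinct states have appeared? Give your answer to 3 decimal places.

Going from k to k+1 distinct takes a geometric number of steps with mean 21/(21-k).
Sum over k = 0,...,9: E = 21/21 + 21/20 + 21/19 + ... + 21/13 + 21/12 = 13.1351.

13.135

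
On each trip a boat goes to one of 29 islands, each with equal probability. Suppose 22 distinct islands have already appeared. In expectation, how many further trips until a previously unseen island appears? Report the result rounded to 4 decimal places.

Each trip yields a new island with probability (29-22)/29 = 7/29, so the wait is geometric with mean 29/7.
E = 29/7 = 4.14286.

4.1429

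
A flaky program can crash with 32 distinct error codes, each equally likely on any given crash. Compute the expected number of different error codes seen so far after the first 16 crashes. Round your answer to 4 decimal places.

For each error code, P(seen in 16 crashes) = 1 - (31/32)^16 = 0.39829.
By linearity of expectation, E[distinct seen] = 32·(1 - (31/32)^16) = 12.74527.

12.7453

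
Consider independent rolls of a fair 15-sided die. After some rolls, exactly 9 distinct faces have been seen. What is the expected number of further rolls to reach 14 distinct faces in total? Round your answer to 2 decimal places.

21.75

With k distinct faces already seen, the next new one takes an expected 15/(15-k) rolls.
Sum over k = 9,...,13: E = 15/6 + 15/5 + 15/4 + 15/3 + 15/2 = 21.750.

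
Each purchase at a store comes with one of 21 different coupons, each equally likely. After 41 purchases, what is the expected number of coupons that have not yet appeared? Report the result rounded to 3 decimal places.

For each coupon, P(unseen after 41) = (20/21)^41 = 0.1353.
By linearity of expectation, E[unseen] = 21·(20/21)^41 = 2.8409.

2.841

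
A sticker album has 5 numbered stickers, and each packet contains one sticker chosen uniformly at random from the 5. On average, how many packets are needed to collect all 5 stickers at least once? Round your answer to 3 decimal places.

After k distinct stickers have appeared, the next packet gives a new one with probability (5-k)/5, so the expected wait for the (k+1)-th is 5/(5-k).
E[T] = 5/5 + 5/4 + 5/3 + 5/2 + 5/1 = 5·H_{5}.
H_{5} = 2.2833, so E[T] = 11.4167.

11.417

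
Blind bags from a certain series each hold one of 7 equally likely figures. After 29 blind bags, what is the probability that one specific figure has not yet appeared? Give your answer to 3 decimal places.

On each blind bag the fixed figure fails to appear with probability 6/7.
P(still missing after 29) = (6/7)^29 = 0.0114.

0.011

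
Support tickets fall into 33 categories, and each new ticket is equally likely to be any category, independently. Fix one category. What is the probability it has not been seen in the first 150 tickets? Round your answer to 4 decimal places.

Each ticket misses the fixed category with probability (33-1)/33 = 32/33, independently.
P(still missing after 150) = (32/33)^150 = 0.00989.

0.0099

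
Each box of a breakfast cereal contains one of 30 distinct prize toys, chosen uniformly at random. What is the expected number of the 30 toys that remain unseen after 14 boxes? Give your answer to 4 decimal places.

18.6636

For each toy, P(unseen after 14) = (29/30)^14 = 0.62212.
By linearity of expectation, E[unseen] = 30·(29/30)^14 = 18.66361.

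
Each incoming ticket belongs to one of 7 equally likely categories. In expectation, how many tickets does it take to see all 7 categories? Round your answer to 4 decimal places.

18.1500

After k distinct categories have appeared, the next ticket gives a new one with probability (7-k)/7, so the expected wait for the (k+1)-th is 7/(7-k).
E[T] = 7/7 + 7/6 + 7/5 + ... + 7/2 + 7/1 = 7·H_{7}.
H_{7} = 2.59286, so E[T] = 18.15000.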